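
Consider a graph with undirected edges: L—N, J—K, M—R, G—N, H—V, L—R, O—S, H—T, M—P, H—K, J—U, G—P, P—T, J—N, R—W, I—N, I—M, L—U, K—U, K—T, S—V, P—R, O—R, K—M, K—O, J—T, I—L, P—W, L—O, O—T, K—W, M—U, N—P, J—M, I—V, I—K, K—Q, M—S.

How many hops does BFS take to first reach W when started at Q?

Level 0: Q
Level 1: K
Level 2: H, I, J, M, O, T, U, W
Level 3: L, N, P, R, S, V
Level 4: G
W first appears at level 2.

2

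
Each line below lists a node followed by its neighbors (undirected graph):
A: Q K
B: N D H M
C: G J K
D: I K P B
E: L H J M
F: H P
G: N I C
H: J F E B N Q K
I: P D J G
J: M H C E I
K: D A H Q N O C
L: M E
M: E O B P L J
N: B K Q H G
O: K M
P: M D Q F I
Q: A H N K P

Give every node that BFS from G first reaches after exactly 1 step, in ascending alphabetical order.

C, I, N

Level 0: G
Level 1: C, I, N
Level 2: B, D, H, J, K, P, Q
Level 3: A, E, F, M, O
Level 4: L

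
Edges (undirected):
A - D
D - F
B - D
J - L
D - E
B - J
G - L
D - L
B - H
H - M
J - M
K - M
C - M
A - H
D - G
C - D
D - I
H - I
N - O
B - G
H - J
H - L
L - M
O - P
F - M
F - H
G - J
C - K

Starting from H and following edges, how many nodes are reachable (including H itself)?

BFS from H visits: H, A, B, F, I, J, L, M, D, G, C, K, E
Reachable nodes: 13 of 16 total.

13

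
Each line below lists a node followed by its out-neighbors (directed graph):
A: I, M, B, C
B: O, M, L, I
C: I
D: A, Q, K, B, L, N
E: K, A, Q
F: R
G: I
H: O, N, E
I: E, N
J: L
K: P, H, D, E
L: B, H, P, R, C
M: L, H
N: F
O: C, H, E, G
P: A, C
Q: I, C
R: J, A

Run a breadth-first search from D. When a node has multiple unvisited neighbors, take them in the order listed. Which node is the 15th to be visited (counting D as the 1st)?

R

Visit D; enqueue A, Q, K, B, L, N → queue [A, Q, K, B, L, N]
Visit A; enqueue I, M, C → queue [Q, K, B, L, N, I, M, C]
Visit Q → queue [K, B, L, N, I, M, C]
Visit K; enqueue P, H, E → queue [B, L, N, I, M, C, P, H, E]
Visit B; enqueue O → queue [L, N, I, M, C, P, H, E, O]
Visit L; enqueue R → queue [N, I, M, C, P, H, E, O, R]
Visit N; enqueue F → queue [I, M, C, P, H, E, O, R, F]
Visit I → queue [M, C, P, H, E, O, R, F]
Visit M → queue [C, P, H, E, O, R, F]
Visit C → queue [P, H, E, O, R, F]
Visit P → queue [H, E, O, R, F]
Visit H → queue [E, O, R, F]
Visit E → queue [O, R, F]
Visit O; enqueue G → queue [R, F, G]
Visit R; enqueue J → queue [F, G, J]
Visit F → queue [G, J]
Visit G → queue [J]
Visit J → queue []

Visit order: D, A, Q, K, B, L, N, I, M, C, P, H, E, O, R, F, G, J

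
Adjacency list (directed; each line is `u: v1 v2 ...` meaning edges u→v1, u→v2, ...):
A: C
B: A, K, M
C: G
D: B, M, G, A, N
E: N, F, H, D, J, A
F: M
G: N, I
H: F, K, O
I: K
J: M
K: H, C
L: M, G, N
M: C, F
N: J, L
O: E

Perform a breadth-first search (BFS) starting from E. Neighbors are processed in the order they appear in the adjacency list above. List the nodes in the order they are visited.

E -> N -> F -> H -> D -> J -> A -> L -> M -> K -> O -> B -> G -> C -> I

Visit E; enqueue N, F, H, D, J, A → queue [N, F, H, D, J, A]
Visit N; enqueue L → queue [F, H, D, J, A, L]
Visit F; enqueue M → queue [H, D, J, A, L, M]
Visit H; enqueue K, O → queue [D, J, A, L, M, K, O]
Visit D; enqueue B, G → queue [J, A, L, M, K, O, B, G]
Visit J → queue [A, L, M, K, O, B, G]
Visit A; enqueue C → queue [L, M, K, O, B, G, C]
Visit L → queue [M, K, O, B, G, C]
Visit M → queue [K, O, B, G, C]
Visit K → queue [O, B, G, C]
Visit O → queue [B, G, C]
Visit B → queue [G, C]
Visit G; enqueue I → queue [C, I]
Visit C → queue [I]
Visit I → queue []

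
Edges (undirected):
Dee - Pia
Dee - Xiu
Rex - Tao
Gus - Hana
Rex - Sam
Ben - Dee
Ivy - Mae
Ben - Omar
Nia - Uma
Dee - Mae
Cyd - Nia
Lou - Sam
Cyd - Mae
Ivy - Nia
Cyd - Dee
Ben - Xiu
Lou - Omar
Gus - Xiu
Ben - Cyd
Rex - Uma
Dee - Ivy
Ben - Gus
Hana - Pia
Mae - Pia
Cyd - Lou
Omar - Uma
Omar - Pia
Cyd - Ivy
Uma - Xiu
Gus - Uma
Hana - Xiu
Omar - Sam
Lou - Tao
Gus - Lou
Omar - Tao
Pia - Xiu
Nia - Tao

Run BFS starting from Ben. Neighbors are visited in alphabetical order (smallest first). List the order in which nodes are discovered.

Ben, Cyd, Dee, Gus, Omar, Xiu, Ivy, Lou, Mae, Nia, Pia, Hana, Uma, Sam, Tao, Rex

Visit Ben; enqueue Cyd, Dee, Gus, Omar, Xiu → queue [Cyd, Dee, Gus, Omar, Xiu]
Visit Cyd; enqueue Ivy, Lou, Mae, Nia → queue [Dee, Gus, Omar, Xiu, Ivy, Lou, Mae, Nia]
Visit Dee; enqueue Pia → queue [Gus, Omar, Xiu, Ivy, Lou, Mae, Nia, Pia]
Visit Gus; enqueue Hana, Uma → queue [Omar, Xiu, Ivy, Lou, Mae, Nia, Pia, Hana, Uma]
Visit Omar; enqueue Sam, Tao → queue [Xiu, Ivy, Lou, Mae, Nia, Pia, Hana, Uma, Sam, Tao]
Visit Xiu → queue [Ivy, Lou, Mae, Nia, Pia, Hana, Uma, Sam, Tao]
Visit Ivy → queue [Lou, Mae, Nia, Pia, Hana, Uma, Sam, Tao]
Visit Lou → queue [Mae, Nia, Pia, Hana, Uma, Sam, Tao]
Visit Mae → queue [Nia, Pia, Hana, Uma, Sam, Tao]
Visit Nia → queue [Pia, Hana, Uma, Sam, Tao]
Visit Pia → queue [Hana, Uma, Sam, Tao]
Visit Hana → queue [Uma, Sam, Tao]
Visit Uma; enqueue Rex → queue [Sam, Tao, Rex]
Visit Sam → queue [Tao, Rex]
Visit Tao → queue [Rex]
Visit Rex → queue []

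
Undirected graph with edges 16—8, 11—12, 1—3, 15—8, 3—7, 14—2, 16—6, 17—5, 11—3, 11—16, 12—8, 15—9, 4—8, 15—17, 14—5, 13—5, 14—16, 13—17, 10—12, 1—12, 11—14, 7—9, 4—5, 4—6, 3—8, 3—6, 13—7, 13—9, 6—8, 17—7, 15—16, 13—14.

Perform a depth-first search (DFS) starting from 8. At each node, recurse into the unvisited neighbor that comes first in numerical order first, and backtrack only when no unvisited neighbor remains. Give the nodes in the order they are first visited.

Visit 8
8 → 3
3 → 1
1 → 12
12 → 10
12 → 11
11 → 14
14 → 2
14 → 5
5 → 4
4 → 6
6 → 16
16 → 15
15 → 9
9 → 7
7 → 13
13 → 17

8, 3, 1, 12, 10, 11, 14, 2, 5, 4, 6, 16, 15, 9, 7, 13, 17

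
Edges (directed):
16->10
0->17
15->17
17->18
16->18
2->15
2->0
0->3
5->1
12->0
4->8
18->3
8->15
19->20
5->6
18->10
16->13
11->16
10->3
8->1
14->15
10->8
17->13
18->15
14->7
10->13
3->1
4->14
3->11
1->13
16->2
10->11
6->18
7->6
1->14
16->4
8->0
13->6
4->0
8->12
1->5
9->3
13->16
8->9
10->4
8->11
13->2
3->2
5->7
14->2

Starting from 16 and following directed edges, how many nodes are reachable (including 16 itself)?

19

BFS from 16 visits: 16, 2, 4, 10, 13, 18, 0, 15, 8, 14, 3, 11, 6, 17, 1, 9, 12, 7, 5
Reachable nodes: 19 of 21 total.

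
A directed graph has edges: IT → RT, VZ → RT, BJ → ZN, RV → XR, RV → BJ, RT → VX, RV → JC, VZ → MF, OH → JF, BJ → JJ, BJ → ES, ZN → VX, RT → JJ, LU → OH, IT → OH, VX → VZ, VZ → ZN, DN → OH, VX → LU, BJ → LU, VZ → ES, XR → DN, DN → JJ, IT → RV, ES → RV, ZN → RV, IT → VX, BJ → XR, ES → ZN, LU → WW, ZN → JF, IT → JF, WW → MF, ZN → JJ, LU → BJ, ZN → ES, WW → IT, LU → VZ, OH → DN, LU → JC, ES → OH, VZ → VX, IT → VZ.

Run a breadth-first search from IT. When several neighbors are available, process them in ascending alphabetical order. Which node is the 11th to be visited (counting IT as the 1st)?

JC

Visit IT; enqueue JF, OH, RT, RV, VX, VZ → queue [JF, OH, RT, RV, VX, VZ]
Visit JF → queue [OH, RT, RV, VX, VZ]
Visit OH; enqueue DN → queue [RT, RV, VX, VZ, DN]
Visit RT; enqueue JJ → queue [RV, VX, VZ, DN, JJ]
Visit RV; enqueue BJ, JC, XR → queue [VX, VZ, DN, JJ, BJ, JC, XR]
Visit VX; enqueue LU → queue [VZ, DN, JJ, BJ, JC, XR, LU]
Visit VZ; enqueue ES, MF, ZN → queue [DN, JJ, BJ, JC, XR, LU, ES, MF, ZN]
Visit DN → queue [JJ, BJ, JC, XR, LU, ES, MF, ZN]
Visit JJ → queue [BJ, JC, XR, LU, ES, MF, ZN]
Visit BJ → queue [JC, XR, LU, ES, MF, ZN]
Visit JC → queue [XR, LU, ES, MF, ZN]
Visit XR → queue [LU, ES, MF, ZN]
Visit LU; enqueue WW → queue [ES, MF, ZN, WW]
Visit ES → queue [MF, ZN, WW]
Visit MF → queue [ZN, WW]
Visit ZN → queue [WW]
Visit WW → queue []

Visit order: IT, JF, OH, RT, RV, VX, VZ, DN, JJ, BJ, JC, XR, LU, ES, MF, ZN, WW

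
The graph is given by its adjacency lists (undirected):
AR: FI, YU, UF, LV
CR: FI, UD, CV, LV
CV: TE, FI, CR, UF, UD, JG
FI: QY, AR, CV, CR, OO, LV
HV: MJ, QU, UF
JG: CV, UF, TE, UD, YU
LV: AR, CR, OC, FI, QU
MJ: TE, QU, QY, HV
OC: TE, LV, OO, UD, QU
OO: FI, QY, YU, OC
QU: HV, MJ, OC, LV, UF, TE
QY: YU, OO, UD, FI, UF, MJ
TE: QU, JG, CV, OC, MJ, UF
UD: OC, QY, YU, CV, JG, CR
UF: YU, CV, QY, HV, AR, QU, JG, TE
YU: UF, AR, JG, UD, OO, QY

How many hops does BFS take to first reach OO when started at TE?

2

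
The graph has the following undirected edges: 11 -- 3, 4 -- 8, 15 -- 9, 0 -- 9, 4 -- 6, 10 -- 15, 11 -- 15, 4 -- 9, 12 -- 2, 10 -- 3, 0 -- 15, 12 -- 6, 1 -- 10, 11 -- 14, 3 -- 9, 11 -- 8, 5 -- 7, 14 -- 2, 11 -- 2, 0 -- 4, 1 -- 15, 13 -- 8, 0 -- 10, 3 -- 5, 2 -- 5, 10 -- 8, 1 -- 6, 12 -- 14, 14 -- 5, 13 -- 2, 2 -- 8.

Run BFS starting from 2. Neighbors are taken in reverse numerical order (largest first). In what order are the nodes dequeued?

2 → 14 → 13 → 12 → 11 → 8 → 5 → 6 → 15 → 3 → 10 → 4 → 7 → 1 → 9 → 0

Visit 2; enqueue 14, 13, 12, 11, 8, 5 → queue [14, 13, 12, 11, 8, 5]
Visit 14 → queue [13, 12, 11, 8, 5]
Visit 13 → queue [12, 11, 8, 5]
Visit 12; enqueue 6 → queue [11, 8, 5, 6]
Visit 11; enqueue 15, 3 → queue [8, 5, 6, 15, 3]
Visit 8; enqueue 10, 4 → queue [5, 6, 15, 3, 10, 4]
Visit 5; enqueue 7 → queue [6, 15, 3, 10, 4, 7]
Visit 6; enqueue 1 → queue [15, 3, 10, 4, 7, 1]
Visit 15; enqueue 9, 0 → queue [3, 10, 4, 7, 1, 9, 0]
Visit 3 → queue [10, 4, 7, 1, 9, 0]
Visit 10 → queue [4, 7, 1, 9, 0]
Visit 4 → queue [7, 1, 9, 0]
Visit 7 → queue [1, 9, 0]
Visit 1 → queue [9, 0]
Visit 9 → queue [0]
Visit 0 → queue []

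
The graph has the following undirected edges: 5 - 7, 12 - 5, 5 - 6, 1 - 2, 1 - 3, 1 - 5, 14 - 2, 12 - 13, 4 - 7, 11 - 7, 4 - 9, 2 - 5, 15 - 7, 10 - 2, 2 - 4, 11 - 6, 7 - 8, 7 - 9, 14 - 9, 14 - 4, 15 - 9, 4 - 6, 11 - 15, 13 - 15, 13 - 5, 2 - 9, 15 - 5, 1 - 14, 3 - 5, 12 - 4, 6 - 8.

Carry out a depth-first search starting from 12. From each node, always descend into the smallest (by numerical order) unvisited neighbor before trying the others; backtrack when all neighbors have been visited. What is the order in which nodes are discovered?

12, 4, 2, 1, 3, 5, 6, 8, 7, 9, 14, 15, 11, 13, 10

Visit 12
12 → 4
4 → 2
2 → 1
1 → 3
3 → 5
5 → 6
6 → 8
8 → 7
7 → 9
9 → 14
9 → 15
15 → 11
15 → 13
2 → 10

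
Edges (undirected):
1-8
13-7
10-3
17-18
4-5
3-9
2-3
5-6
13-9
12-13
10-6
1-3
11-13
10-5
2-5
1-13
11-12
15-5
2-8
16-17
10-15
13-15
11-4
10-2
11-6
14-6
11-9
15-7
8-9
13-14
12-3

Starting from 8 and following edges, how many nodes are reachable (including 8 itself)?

15

BFS from 8 visits: 8, 1, 2, 9, 3, 13, 5, 10, 11, 12, 7, 14, 15, 4, 6
Reachable nodes: 15 of 18 total.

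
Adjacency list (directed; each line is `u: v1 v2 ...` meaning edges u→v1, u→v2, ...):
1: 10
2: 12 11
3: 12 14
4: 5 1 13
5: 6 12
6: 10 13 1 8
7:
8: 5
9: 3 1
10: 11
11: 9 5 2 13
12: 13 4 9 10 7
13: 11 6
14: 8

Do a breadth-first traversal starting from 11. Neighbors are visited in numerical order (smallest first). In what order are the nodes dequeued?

11, 2, 5, 9, 13, 12, 6, 1, 3, 4, 7, 10, 8, 14

Visit 11; enqueue 2, 5, 9, 13 → queue [2, 5, 9, 13]
Visit 2; enqueue 12 → queue [5, 9, 13, 12]
Visit 5; enqueue 6 → queue [9, 13, 12, 6]
Visit 9; enqueue 1, 3 → queue [13, 12, 6, 1, 3]
Visit 13 → queue [12, 6, 1, 3]
Visit 12; enqueue 4, 7, 10 → queue [6, 1, 3, 4, 7, 10]
Visit 6; enqueue 8 → queue [1, 3, 4, 7, 10, 8]
Visit 1 → queue [3, 4, 7, 10, 8]
Visit 3; enqueue 14 → queue [4, 7, 10, 8, 14]
Visit 4 → queue [7, 10, 8, 14]
Visit 7 → queue [10, 8, 14]
Visit 10 → queue [8, 14]
Visit 8 → queue [14]
Visit 14 → queue []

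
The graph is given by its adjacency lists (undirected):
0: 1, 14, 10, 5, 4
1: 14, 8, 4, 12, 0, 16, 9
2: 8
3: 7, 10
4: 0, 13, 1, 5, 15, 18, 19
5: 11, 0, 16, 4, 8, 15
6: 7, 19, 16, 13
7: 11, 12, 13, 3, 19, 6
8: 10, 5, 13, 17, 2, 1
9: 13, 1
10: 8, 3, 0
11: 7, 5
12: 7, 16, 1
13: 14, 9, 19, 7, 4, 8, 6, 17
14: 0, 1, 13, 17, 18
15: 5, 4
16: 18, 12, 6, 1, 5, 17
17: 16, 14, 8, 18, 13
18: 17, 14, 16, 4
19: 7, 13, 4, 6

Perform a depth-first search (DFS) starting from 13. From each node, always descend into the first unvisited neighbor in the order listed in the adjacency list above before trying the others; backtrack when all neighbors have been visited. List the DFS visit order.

13 -> 14 -> 0 -> 1 -> 8 -> 10 -> 3 -> 7 -> 11 -> 5 -> 16 -> 18 -> 17 -> 4 -> 15 -> 19 -> 6 -> 12 -> 2 -> 9

Visit 13
13 → 14
14 → 0
0 → 1
1 → 8
8 → 10
10 → 3
3 → 7
7 → 11
11 → 5
5 → 16
16 → 18
18 → 17
18 → 4
4 → 15
4 → 19
19 → 6
16 → 12
8 → 2
1 → 9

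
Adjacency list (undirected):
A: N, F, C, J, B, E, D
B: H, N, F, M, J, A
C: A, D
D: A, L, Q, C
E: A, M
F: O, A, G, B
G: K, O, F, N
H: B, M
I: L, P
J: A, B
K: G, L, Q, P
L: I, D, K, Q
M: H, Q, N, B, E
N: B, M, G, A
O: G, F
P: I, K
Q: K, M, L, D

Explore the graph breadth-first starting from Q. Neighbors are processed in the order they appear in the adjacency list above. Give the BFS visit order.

Q → K → M → L → D → G → P → H → N → B → E → I → A → C → O → F → J

Visit Q; enqueue K, M, L, D → queue [K, M, L, D]
Visit K; enqueue G, P → queue [M, L, D, G, P]
Visit M; enqueue H, N, B, E → queue [L, D, G, P, H, N, B, E]
Visit L; enqueue I → queue [D, G, P, H, N, B, E, I]
Visit D; enqueue A, C → queue [G, P, H, N, B, E, I, A, C]
Visit G; enqueue O, F → queue [P, H, N, B, E, I, A, C, O, F]
Visit P → queue [H, N, B, E, I, A, C, O, F]
Visit H → queue [N, B, E, I, A, C, O, F]
Visit N → queue [B, E, I, A, C, O, F]
Visit B; enqueue J → queue [E, I, A, C, O, F, J]
Visit E → queue [I, A, C, O, F, J]
Visit I → queue [A, C, O, F, J]
Visit A → queue [C, O, F, J]
Visit C → queue [O, F, J]
Visit O → queue [F, J]
Visit F → queue [J]
Visit J → queue []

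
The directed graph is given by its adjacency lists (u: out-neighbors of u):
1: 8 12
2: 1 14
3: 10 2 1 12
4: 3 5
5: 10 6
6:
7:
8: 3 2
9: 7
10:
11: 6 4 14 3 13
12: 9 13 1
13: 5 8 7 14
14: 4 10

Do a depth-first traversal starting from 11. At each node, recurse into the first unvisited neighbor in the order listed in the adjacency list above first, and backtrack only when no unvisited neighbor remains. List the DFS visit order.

Visit 11
11 → 6
11 → 4
4 → 3
3 → 10
3 → 2
2 → 1
1 → 8
1 → 12
12 → 9
9 → 7
12 → 13
13 → 5
13 → 14

11 → 6 → 4 → 3 → 10 → 2 → 1 → 8 → 12 → 9 → 7 → 13 → 5 → 14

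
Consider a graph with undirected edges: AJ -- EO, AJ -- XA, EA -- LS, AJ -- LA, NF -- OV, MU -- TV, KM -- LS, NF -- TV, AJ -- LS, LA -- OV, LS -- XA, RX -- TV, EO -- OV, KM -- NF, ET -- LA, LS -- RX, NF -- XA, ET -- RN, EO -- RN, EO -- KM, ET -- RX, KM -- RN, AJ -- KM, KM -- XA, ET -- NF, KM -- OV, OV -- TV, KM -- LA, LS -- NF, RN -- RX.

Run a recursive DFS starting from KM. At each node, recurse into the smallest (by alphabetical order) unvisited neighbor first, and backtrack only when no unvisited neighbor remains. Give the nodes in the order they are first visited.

KM, AJ, EO, OV, LA, ET, NF, LS, EA, RX, RN, TV, MU, XA

Visit KM
KM → AJ
AJ → EO
EO → OV
OV → LA
LA → ET
ET → NF
NF → LS
LS → EA
LS → RX
RX → RN
RX → TV
TV → MU
LS → XA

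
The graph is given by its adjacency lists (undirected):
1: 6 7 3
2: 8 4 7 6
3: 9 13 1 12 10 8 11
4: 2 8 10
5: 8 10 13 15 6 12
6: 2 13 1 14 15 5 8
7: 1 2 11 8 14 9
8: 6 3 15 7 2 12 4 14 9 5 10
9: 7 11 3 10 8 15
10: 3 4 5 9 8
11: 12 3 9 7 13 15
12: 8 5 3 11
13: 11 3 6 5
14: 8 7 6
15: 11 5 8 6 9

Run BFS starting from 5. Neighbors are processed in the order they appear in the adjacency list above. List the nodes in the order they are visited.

5, 8, 10, 13, 15, 6, 12, 3, 7, 2, 4, 14, 9, 11, 1

Visit 5; enqueue 8, 10, 13, 15, 6, 12 → queue [8, 10, 13, 15, 6, 12]
Visit 8; enqueue 3, 7, 2, 4, 14, 9 → queue [10, 13, 15, 6, 12, 3, 7, 2, 4, 14, 9]
Visit 10 → queue [13, 15, 6, 12, 3, 7, 2, 4, 14, 9]
Visit 13; enqueue 11 → queue [15, 6, 12, 3, 7, 2, 4, 14, 9, 11]
Visit 15 → queue [6, 12, 3, 7, 2, 4, 14, 9, 11]
Visit 6; enqueue 1 → queue [12, 3, 7, 2, 4, 14, 9, 11, 1]
Visit 12 → queue [3, 7, 2, 4, 14, 9, 11, 1]
Visit 3 → queue [7, 2, 4, 14, 9, 11, 1]
Visit 7 → queue [2, 4, 14, 9, 11, 1]
Visit 2 → queue [4, 14, 9, 11, 1]
Visit 4 → queue [14, 9, 11, 1]
Visit 14 → queue [9, 11, 1]
Visit 9 → queue [11, 1]
Visit 11 → queue [1]
Visit 1 → queue []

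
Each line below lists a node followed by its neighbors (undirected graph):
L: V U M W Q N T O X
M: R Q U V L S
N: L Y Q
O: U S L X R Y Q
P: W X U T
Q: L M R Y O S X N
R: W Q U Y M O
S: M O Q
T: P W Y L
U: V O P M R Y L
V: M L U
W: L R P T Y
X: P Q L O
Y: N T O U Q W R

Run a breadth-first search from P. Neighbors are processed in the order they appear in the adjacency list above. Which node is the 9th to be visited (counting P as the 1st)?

Q

Visit P; enqueue W, X, U, T → queue [W, X, U, T]
Visit W; enqueue L, R, Y → queue [X, U, T, L, R, Y]
Visit X; enqueue Q, O → queue [U, T, L, R, Y, Q, O]
Visit U; enqueue V, M → queue [T, L, R, Y, Q, O, V, M]
Visit T → queue [L, R, Y, Q, O, V, M]
Visit L; enqueue N → queue [R, Y, Q, O, V, M, N]
Visit R → queue [Y, Q, O, V, M, N]
Visit Y → queue [Q, O, V, M, N]
Visit Q; enqueue S → queue [O, V, M, N, S]
Visit O → queue [V, M, N, S]
Visit V → queue [M, N, S]
Visit M → queue [N, S]
Visit N → queue [S]
Visit S → queue []

Visit order: P, W, X, U, T, L, R, Y, Q, O, V, M, N, S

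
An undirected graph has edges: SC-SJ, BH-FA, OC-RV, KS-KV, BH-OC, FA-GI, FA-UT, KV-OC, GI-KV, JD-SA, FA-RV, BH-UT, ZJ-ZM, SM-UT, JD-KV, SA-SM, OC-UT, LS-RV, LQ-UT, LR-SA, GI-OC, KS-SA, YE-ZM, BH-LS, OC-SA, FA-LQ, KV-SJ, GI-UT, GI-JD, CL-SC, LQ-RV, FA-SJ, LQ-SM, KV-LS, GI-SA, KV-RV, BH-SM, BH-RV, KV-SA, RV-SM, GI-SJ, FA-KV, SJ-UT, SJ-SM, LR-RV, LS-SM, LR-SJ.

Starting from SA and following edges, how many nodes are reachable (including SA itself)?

17

BFS from SA visits: SA, GI, JD, KS, KV, LR, OC, SM, FA, SJ, UT, LS, RV, BH, LQ, SC, CL
Reachable nodes: 17 of 20 total.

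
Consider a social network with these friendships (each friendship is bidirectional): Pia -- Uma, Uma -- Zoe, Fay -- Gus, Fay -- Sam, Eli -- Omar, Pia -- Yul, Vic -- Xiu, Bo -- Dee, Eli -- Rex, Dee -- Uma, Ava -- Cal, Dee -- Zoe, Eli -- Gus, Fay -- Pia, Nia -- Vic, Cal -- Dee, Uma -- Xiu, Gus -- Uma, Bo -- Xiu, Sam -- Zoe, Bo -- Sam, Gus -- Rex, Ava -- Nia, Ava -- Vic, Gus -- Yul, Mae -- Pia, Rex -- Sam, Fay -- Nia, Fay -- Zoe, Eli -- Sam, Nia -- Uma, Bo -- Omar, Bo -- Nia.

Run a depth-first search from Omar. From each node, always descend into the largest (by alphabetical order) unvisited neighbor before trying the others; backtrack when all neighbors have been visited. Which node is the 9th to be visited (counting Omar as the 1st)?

Visit Omar
Omar → Eli
Eli → Sam
Sam → Zoe
Zoe → Uma
Uma → Xiu
Xiu → Vic
Vic → Nia
Nia → Fay
Fay → Pia
Pia → Yul
Yul → Gus
Gus → Rex
Pia → Mae
Nia → Bo
Bo → Dee
Dee → Cal
Cal → Ava

Visit order: Omar, Eli, Sam, Zoe, Uma, Xiu, Vic, Nia, Fay, Pia, Yul, Gus, Rex, Mae, Bo, Dee, Cal, Ava

Fay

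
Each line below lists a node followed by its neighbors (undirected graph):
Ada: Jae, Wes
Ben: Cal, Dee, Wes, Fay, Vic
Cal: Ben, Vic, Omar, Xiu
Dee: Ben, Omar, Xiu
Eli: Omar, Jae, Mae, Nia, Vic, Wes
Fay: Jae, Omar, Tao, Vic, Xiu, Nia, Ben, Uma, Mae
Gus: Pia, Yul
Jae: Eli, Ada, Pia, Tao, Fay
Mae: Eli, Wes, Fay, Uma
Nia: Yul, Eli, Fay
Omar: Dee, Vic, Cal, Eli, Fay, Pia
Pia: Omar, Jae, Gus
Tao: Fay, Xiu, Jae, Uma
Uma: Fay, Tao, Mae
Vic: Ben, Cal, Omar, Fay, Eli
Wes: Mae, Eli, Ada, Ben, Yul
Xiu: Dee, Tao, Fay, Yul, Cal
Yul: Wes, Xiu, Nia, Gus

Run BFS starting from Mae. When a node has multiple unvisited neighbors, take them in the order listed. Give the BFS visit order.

Mae, Eli, Wes, Fay, Uma, Omar, Jae, Nia, Vic, Ada, Ben, Yul, Tao, Xiu, Dee, Cal, Pia, Gus

Visit Mae; enqueue Eli, Wes, Fay, Uma → queue [Eli, Wes, Fay, Uma]
Visit Eli; enqueue Omar, Jae, Nia, Vic → queue [Wes, Fay, Uma, Omar, Jae, Nia, Vic]
Visit Wes; enqueue Ada, Ben, Yul → queue [Fay, Uma, Omar, Jae, Nia, Vic, Ada, Ben, Yul]
Visit Fay; enqueue Tao, Xiu → queue [Uma, Omar, Jae, Nia, Vic, Ada, Ben, Yul, Tao, Xiu]
Visit Uma → queue [Omar, Jae, Nia, Vic, Ada, Ben, Yul, Tao, Xiu]
Visit Omar; enqueue Dee, Cal, Pia → queue [Jae, Nia, Vic, Ada, Ben, Yul, Tao, Xiu, Dee, Cal, Pia]
Visit Jae → queue [Nia, Vic, Ada, Ben, Yul, Tao, Xiu, Dee, Cal, Pia]
Visit Nia → queue [Vic, Ada, Ben, Yul, Tao, Xiu, Dee, Cal, Pia]
Visit Vic → queue [Ada, Ben, Yul, Tao, Xiu, Dee, Cal, Pia]
Visit Ada → queue [Ben, Yul, Tao, Xiu, Dee, Cal, Pia]
Visit Ben → queue [Yul, Tao, Xiu, Dee, Cal, Pia]
Visit Yul; enqueue Gus → queue [Tao, Xiu, Dee, Cal, Pia, Gus]
Visit Tao → queue [Xiu, Dee, Cal, Pia, Gus]
Visit Xiu → queue [Dee, Cal, Pia, Gus]
Visit Dee → queue [Cal, Pia, Gus]
Visit Cal → queue [Pia, Gus]
Visit Pia → queue [Gus]
Visit Gus → queue []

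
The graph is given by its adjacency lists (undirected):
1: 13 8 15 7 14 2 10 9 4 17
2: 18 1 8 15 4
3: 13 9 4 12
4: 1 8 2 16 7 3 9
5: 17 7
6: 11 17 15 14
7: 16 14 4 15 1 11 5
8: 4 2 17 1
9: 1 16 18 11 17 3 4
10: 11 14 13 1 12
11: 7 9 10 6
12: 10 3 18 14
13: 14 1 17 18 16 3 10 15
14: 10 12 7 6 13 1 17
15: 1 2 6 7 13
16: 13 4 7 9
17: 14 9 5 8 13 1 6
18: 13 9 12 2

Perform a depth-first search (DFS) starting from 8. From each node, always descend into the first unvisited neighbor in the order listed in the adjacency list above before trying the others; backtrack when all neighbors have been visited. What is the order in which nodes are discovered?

8, 4, 1, 13, 14, 10, 11, 7, 16, 9, 18, 12, 3, 2, 15, 6, 17, 5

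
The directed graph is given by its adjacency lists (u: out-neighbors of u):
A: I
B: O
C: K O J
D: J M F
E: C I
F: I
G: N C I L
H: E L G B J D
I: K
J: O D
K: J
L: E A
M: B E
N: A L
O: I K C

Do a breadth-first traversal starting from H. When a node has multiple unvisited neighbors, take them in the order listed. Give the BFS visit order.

Visit H; enqueue E, L, G, B, J, D → queue [E, L, G, B, J, D]
Visit E; enqueue C, I → queue [L, G, B, J, D, C, I]
Visit L; enqueue A → queue [G, B, J, D, C, I, A]
Visit G; enqueue N → queue [B, J, D, C, I, A, N]
Visit B; enqueue O → queue [J, D, C, I, A, N, O]
Visit J → queue [D, C, I, A, N, O]
Visit D; enqueue M, F → queue [C, I, A, N, O, M, F]
Visit C; enqueue K → queue [I, A, N, O, M, F, K]
Visit I → queue [A, N, O, M, F, K]
Visit A → queue [N, O, M, F, K]
Visit N → queue [O, M, F, K]
Visit O → queue [M, F, K]
Visit M → queue [F, K]
Visit F → queue [K]
Visit K → queue []

H, E, L, G, B, J, D, C, I, A, N, O, M, F, K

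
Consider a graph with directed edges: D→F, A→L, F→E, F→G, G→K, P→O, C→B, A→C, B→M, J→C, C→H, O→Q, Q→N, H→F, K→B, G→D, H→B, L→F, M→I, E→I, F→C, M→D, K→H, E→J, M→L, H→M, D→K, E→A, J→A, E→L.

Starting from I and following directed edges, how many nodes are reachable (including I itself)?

1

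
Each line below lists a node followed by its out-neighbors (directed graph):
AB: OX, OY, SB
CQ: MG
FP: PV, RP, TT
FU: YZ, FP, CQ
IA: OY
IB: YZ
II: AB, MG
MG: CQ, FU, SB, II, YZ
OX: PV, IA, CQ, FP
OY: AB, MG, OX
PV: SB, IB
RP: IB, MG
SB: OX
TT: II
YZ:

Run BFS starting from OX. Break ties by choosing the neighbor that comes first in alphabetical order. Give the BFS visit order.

OX CQ FP IA PV MG RP TT OY IB SB FU II YZ AB

Visit OX; enqueue CQ, FP, IA, PV → queue [CQ, FP, IA, PV]
Visit CQ; enqueue MG → queue [FP, IA, PV, MG]
Visit FP; enqueue RP, TT → queue [IA, PV, MG, RP, TT]
Visit IA; enqueue OY → queue [PV, MG, RP, TT, OY]
Visit PV; enqueue IB, SB → queue [MG, RP, TT, OY, IB, SB]
Visit MG; enqueue FU, II, YZ → queue [RP, TT, OY, IB, SB, FU, II, YZ]
Visit RP → queue [TT, OY, IB, SB, FU, II, YZ]
Visit TT → queue [OY, IB, SB, FU, II, YZ]
Visit OY; enqueue AB → queue [IB, SB, FU, II, YZ, AB]
Visit IB → queue [SB, FU, II, YZ, AB]
Visit SB → queue [FU, II, YZ, AB]
Visit FU → queue [II, YZ, AB]
Visit II → queue [YZ, AB]
Visit YZ → queue [AB]
Visit AB → queue []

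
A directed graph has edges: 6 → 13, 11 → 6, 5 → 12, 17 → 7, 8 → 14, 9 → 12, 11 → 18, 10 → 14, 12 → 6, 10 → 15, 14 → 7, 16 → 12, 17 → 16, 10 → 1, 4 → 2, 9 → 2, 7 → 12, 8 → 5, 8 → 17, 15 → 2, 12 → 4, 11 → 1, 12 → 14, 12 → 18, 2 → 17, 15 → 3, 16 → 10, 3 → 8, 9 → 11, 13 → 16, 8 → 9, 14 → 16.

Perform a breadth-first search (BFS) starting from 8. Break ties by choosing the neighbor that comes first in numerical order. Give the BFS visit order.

8, 5, 9, 14, 17, 12, 2, 11, 7, 16, 4, 6, 18, 1, 10, 13, 15, 3

Visit 8; enqueue 5, 9, 14, 17 → queue [5, 9, 14, 17]
Visit 5; enqueue 12 → queue [9, 14, 17, 12]
Visit 9; enqueue 2, 11 → queue [14, 17, 12, 2, 11]
Visit 14; enqueue 7, 16 → queue [17, 12, 2, 11, 7, 16]
Visit 17 → queue [12, 2, 11, 7, 16]
Visit 12; enqueue 4, 6, 18 → queue [2, 11, 7, 16, 4, 6, 18]
Visit 2 → queue [11, 7, 16, 4, 6, 18]
Visit 11; enqueue 1 → queue [7, 16, 4, 6, 18, 1]
Visit 7 → queue [16, 4, 6, 18, 1]
Visit 16; enqueue 10 → queue [4, 6, 18, 1, 10]
Visit 4 → queue [6, 18, 1, 10]
Visit 6; enqueue 13 → queue [18, 1, 10, 13]
Visit 18 → queue [1, 10, 13]
Visit 1 → queue [10, 13]
Visit 10; enqueue 15 → queue [13, 15]
Visit 13 → queue [15]
Visit 15; enqueue 3 → queue [3]
Visit 3 → queue []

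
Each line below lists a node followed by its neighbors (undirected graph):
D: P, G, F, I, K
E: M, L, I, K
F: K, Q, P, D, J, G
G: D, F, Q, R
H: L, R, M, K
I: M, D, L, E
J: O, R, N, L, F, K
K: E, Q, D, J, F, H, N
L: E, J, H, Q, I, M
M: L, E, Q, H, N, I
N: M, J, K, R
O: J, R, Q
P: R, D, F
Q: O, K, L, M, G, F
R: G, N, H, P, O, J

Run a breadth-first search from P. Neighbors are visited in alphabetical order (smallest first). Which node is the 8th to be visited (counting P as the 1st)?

Visit P; enqueue D, F, R → queue [D, F, R]
Visit D; enqueue G, I, K → queue [F, R, G, I, K]
Visit F; enqueue J, Q → queue [R, G, I, K, J, Q]
Visit R; enqueue H, N, O → queue [G, I, K, J, Q, H, N, O]
Visit G → queue [I, K, J, Q, H, N, O]
Visit I; enqueue E, L, M → queue [K, J, Q, H, N, O, E, L, M]
Visit K → queue [J, Q, H, N, O, E, L, M]
Visit J → queue [Q, H, N, O, E, L, M]
Visit Q → queue [H, N, O, E, L, M]
Visit H → queue [N, O, E, L, M]
Visit N → queue [O, E, L, M]
Visit O → queue [E, L, M]
Visit E → queue [L, M]
Visit L → queue [M]
Visit M → queue []

Visit order: P, D, F, R, G, I, K, J, Q, H, N, O, E, L, M

J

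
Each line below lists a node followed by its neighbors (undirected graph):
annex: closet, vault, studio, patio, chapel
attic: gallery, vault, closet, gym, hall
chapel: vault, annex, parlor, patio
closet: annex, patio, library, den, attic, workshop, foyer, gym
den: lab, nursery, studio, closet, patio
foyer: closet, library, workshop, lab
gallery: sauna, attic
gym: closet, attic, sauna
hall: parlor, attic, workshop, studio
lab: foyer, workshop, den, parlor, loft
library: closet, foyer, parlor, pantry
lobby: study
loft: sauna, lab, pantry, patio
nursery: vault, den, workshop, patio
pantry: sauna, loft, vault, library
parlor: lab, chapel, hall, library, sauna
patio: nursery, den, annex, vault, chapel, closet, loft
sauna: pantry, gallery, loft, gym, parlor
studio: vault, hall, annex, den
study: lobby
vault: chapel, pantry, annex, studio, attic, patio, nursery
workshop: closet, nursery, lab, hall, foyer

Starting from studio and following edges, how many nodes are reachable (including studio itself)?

20

BFS from studio visits: studio, annex, den, hall, vault, chapel, closet, patio, lab, nursery, attic, parlor, workshop, pantry, foyer, gym, library, loft, gallery, sauna
Reachable nodes: 20 of 22 total.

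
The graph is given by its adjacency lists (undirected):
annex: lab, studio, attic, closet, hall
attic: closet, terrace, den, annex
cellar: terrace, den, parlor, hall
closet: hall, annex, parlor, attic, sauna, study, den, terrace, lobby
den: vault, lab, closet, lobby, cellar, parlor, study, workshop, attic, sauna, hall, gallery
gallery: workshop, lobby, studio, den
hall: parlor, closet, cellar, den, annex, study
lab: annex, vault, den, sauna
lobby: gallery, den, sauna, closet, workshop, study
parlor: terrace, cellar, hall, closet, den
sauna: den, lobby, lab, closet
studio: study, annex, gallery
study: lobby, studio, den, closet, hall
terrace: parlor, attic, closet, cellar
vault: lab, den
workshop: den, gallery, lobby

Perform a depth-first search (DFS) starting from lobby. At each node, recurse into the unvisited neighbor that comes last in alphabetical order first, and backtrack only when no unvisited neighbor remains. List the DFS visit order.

lobby, workshop, gallery, studio, study, hall, parlor, terrace, closet, sauna, lab, vault, den, cellar, attic, annex

Visit lobby
lobby → workshop
workshop → gallery
gallery → studio
studio → study
study → hall
hall → parlor
parlor → terrace
terrace → closet
closet → sauna
sauna → lab
lab → vault
vault → den
den → cellar
den → attic
attic → annex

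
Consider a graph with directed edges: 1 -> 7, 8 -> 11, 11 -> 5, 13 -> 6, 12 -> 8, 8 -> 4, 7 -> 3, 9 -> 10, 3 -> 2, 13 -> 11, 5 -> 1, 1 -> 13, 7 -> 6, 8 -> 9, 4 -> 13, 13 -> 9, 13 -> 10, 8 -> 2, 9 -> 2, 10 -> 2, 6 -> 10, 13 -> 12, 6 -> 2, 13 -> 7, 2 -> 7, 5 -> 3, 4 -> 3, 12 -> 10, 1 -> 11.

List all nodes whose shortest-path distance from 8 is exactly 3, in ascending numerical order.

1, 6, 12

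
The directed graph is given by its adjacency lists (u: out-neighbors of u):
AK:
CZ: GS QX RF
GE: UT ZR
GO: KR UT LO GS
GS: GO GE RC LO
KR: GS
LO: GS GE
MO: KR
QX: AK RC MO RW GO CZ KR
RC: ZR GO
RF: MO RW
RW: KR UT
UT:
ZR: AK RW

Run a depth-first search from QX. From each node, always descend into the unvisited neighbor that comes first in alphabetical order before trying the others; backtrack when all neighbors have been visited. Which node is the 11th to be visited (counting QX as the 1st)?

Visit QX
QX → AK
QX → CZ
CZ → GS
GS → GE
GE → UT
GE → ZR
ZR → RW
RW → KR
GS → GO
GO → LO
GS → RC
CZ → RF
RF → MO

Visit order: QX, AK, CZ, GS, GE, UT, ZR, RW, KR, GO, LO, RC, RF, MO

LO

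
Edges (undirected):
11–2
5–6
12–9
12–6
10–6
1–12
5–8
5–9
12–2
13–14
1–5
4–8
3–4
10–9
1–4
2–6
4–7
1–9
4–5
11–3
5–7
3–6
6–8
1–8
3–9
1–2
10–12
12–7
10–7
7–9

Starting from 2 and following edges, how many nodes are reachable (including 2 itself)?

12

BFS from 2 visits: 2, 1, 6, 11, 12, 4, 5, 8, 9, 3, 10, 7
Reachable nodes: 12 of 14 total.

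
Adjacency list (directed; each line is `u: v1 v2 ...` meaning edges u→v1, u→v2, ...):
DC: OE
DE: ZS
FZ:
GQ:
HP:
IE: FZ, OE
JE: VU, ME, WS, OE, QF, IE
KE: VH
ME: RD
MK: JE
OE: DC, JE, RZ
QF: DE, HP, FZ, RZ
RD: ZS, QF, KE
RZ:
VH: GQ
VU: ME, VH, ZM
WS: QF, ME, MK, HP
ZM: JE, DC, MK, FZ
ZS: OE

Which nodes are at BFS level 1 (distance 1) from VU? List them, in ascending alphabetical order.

ME, VH, ZM

Level 0: VU
Level 1: ME, VH, ZM
Level 2: DC, FZ, GQ, JE, MK, RD
Level 3: IE, KE, OE, QF, WS, ZS
Level 4: DE, HP, RZ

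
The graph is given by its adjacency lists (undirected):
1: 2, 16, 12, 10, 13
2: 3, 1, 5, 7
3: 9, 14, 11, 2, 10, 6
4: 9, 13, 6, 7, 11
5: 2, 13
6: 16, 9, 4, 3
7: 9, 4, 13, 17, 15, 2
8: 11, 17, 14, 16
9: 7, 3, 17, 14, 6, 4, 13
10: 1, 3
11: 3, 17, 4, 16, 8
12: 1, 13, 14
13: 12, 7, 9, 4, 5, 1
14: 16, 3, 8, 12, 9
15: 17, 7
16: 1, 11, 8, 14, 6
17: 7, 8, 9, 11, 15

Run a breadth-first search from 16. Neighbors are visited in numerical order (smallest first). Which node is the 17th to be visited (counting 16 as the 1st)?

Visit 16; enqueue 1, 6, 8, 11, 14 → queue [1, 6, 8, 11, 14]
Visit 1; enqueue 2, 10, 12, 13 → queue [6, 8, 11, 14, 2, 10, 12, 13]
Visit 6; enqueue 3, 4, 9 → queue [8, 11, 14, 2, 10, 12, 13, 3, 4, 9]
Visit 8; enqueue 17 → queue [11, 14, 2, 10, 12, 13, 3, 4, 9, 17]
Visit 11 → queue [14, 2, 10, 12, 13, 3, 4, 9, 17]
Visit 14 → queue [2, 10, 12, 13, 3, 4, 9, 17]
Visit 2; enqueue 5, 7 → queue [10, 12, 13, 3, 4, 9, 17, 5, 7]
Visit 10 → queue [12, 13, 3, 4, 9, 17, 5, 7]
Visit 12 → queue [13, 3, 4, 9, 17, 5, 7]
Visit 13 → queue [3, 4, 9, 17, 5, 7]
Visit 3 → queue [4, 9, 17, 5, 7]
Visit 4 → queue [9, 17, 5, 7]
Visit 9 → queue [17, 5, 7]
Visit 17; enqueue 15 → queue [5, 7, 15]
Visit 5 → queue [7, 15]
Visit 7 → queue [15]
Visit 15 → queue []

Visit order: 16, 1, 6, 8, 11, 14, 2, 10, 12, 13, 3, 4, 9, 17, 5, 7, 15

15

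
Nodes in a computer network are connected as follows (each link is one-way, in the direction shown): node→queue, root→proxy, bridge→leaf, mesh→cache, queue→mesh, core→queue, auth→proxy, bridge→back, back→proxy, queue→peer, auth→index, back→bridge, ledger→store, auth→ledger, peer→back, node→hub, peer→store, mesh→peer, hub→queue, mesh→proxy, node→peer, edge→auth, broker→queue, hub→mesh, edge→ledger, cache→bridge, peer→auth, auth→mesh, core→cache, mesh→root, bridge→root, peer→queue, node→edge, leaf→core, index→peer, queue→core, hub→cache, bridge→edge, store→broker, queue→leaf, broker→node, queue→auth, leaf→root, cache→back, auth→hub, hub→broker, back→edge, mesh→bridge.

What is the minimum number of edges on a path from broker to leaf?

Level 0: broker
Level 1: node, queue
Level 2: auth, core, edge, hub, leaf, mesh, peer
Level 3: back, bridge, cache, index, ledger, proxy, root, store
leaf first appears at level 2.

2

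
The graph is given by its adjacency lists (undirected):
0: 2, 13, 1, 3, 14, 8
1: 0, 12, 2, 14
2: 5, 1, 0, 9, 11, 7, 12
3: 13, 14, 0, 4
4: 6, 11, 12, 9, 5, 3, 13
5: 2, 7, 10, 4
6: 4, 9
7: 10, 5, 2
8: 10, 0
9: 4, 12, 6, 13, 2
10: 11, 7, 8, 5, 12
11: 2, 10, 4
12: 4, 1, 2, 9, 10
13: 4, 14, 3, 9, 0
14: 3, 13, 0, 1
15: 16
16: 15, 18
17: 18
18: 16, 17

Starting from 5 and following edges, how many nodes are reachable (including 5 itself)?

BFS from 5 visits: 5, 10, 7, 4, 2, 12, 11, 8, 13, 9, 6, 3, 1, 0, 14
Reachable nodes: 15 of 19 total.

15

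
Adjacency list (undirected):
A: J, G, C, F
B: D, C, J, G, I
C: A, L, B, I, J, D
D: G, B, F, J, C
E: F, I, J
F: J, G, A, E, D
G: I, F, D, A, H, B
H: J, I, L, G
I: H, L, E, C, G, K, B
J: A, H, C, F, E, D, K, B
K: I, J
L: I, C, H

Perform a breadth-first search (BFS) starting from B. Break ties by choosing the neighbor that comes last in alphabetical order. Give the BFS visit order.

Visit B; enqueue J, I, G, D, C → queue [J, I, G, D, C]
Visit J; enqueue K, H, F, E, A → queue [I, G, D, C, K, H, F, E, A]
Visit I; enqueue L → queue [G, D, C, K, H, F, E, A, L]
Visit G → queue [D, C, K, H, F, E, A, L]
Visit D → queue [C, K, H, F, E, A, L]
Visit C → queue [K, H, F, E, A, L]
Visit K → queue [H, F, E, A, L]
Visit H → queue [F, E, A, L]
Visit F → queue [E, A, L]
Visit E → queue [A, L]
Visit A → queue [L]
Visit L → queue []

B → J → I → G → D → C → K → H → F → E → A → L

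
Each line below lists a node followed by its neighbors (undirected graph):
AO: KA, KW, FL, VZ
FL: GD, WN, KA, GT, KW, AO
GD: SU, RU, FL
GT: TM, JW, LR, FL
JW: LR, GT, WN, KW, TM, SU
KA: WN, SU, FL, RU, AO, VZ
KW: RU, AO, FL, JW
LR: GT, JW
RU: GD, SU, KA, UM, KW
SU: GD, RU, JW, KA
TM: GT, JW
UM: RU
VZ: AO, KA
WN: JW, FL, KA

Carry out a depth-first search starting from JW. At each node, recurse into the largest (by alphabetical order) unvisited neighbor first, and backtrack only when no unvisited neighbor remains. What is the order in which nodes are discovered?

Visit JW
JW → WN
WN → KA
KA → VZ
VZ → AO
AO → KW
KW → RU
RU → UM
RU → SU
SU → GD
GD → FL
FL → GT
GT → TM
GT → LR

JW → WN → KA → VZ → AO → KW → RU → UM → SU → GD → FL → GT → TM → LR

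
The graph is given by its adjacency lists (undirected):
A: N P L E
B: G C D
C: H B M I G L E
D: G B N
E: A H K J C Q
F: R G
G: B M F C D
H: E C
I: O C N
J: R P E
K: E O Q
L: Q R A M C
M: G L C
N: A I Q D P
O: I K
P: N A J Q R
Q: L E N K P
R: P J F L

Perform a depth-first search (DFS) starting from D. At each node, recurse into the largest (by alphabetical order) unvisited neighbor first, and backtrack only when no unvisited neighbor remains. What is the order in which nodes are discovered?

Visit D
D → N
N → Q
Q → P
P → R
R → L
L → M
M → G
G → F
G → C
C → I
I → O
O → K
K → E
E → J
E → H
E → A
C → B

D N Q P R L M G F C I O K E J H A B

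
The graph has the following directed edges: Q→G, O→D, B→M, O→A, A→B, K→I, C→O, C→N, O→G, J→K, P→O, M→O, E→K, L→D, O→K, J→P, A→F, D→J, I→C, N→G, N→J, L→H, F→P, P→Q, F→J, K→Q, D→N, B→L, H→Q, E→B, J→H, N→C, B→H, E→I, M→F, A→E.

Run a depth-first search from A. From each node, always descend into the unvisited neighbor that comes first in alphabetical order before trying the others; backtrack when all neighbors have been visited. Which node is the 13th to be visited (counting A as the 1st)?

O

Visit A
A → B
B → H
H → Q
Q → G
B → L
L → D
D → J
J → K
K → I
I → C
C → N
C → O
J → P
B → M
M → F
A → E

Visit order: A, B, H, Q, G, L, D, J, K, I, C, N, O, P, M, F, E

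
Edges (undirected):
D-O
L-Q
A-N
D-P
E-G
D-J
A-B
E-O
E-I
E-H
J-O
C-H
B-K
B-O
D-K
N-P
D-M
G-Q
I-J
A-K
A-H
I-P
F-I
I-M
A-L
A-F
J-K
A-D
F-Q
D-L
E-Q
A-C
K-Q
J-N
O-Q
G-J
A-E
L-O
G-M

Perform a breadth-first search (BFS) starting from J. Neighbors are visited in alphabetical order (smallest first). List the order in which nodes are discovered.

J -> D -> G -> I -> K -> N -> O -> A -> L -> M -> P -> E -> Q -> F -> B -> C -> H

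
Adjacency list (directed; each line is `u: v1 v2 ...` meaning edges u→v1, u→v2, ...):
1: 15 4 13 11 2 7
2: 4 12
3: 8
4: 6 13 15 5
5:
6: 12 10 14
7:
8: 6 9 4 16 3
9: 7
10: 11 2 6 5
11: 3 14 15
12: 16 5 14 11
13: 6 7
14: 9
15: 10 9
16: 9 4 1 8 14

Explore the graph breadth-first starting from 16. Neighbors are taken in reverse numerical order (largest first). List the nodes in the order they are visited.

Visit 16; enqueue 14, 9, 8, 4, 1 → queue [14, 9, 8, 4, 1]
Visit 14 → queue [9, 8, 4, 1]
Visit 9; enqueue 7 → queue [8, 4, 1, 7]
Visit 8; enqueue 6, 3 → queue [4, 1, 7, 6, 3]
Visit 4; enqueue 15, 13, 5 → queue [1, 7, 6, 3, 15, 13, 5]
Visit 1; enqueue 11, 2 → queue [7, 6, 3, 15, 13, 5, 11, 2]
Visit 7 → queue [6, 3, 15, 13, 5, 11, 2]
Visit 6; enqueue 12, 10 → queue [3, 15, 13, 5, 11, 2, 12, 10]
Visit 3 → queue [15, 13, 5, 11, 2, 12, 10]
Visit 15 → queue [13, 5, 11, 2, 12, 10]
Visit 13 → queue [5, 11, 2, 12, 10]
Visit 5 → queue [11, 2, 12, 10]
Visit 11 → queue [2, 12, 10]
Visit 2 → queue [12, 10]
Visit 12 → queue [10]
Visit 10 → queue []

16 14 9 8 4 1 7 6 3 15 13 5 11 2 12 10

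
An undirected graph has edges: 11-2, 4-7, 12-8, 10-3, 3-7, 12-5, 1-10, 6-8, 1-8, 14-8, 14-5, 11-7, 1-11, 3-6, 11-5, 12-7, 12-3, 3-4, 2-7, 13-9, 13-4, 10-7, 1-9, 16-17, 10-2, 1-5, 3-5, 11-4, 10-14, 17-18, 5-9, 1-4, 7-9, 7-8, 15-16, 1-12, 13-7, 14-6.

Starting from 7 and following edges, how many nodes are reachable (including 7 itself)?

BFS from 7 visits: 7, 13, 12, 11, 10, 9, 8, 4, 3, 2, 5, 1, 14, 6
Reachable nodes: 14 of 18 total.

14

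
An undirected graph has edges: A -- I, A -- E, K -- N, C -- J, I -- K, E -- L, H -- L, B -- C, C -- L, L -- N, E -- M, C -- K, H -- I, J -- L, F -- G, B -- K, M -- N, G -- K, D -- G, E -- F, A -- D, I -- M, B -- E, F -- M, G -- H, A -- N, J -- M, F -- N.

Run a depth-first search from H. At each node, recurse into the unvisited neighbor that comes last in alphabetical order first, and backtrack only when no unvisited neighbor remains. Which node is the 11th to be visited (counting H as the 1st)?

Visit H
H → L
L → N
N → M
M → J
J → C
C → K
K → I
I → A
A → E
E → F
F → G
G → D
E → B

Visit order: H, L, N, M, J, C, K, I, A, E, F, G, D, B

F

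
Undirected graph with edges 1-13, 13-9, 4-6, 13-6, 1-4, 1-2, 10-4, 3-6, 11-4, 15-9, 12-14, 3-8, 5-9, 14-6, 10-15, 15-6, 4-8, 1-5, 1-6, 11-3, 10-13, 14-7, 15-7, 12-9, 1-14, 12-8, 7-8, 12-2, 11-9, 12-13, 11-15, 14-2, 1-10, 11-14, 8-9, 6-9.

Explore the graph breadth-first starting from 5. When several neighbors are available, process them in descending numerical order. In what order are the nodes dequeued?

5 9 1 15 13 12 11 8 6 14 10 4 2 7 3

Visit 5; enqueue 9, 1 → queue [9, 1]
Visit 9; enqueue 15, 13, 12, 11, 8, 6 → queue [1, 15, 13, 12, 11, 8, 6]
Visit 1; enqueue 14, 10, 4, 2 → queue [15, 13, 12, 11, 8, 6, 14, 10, 4, 2]
Visit 15; enqueue 7 → queue [13, 12, 11, 8, 6, 14, 10, 4, 2, 7]
Visit 13 → queue [12, 11, 8, 6, 14, 10, 4, 2, 7]
Visit 12 → queue [11, 8, 6, 14, 10, 4, 2, 7]
Visit 11; enqueue 3 → queue [8, 6, 14, 10, 4, 2, 7, 3]
Visit 8 → queue [6, 14, 10, 4, 2, 7, 3]
Visit 6 → queue [14, 10, 4, 2, 7, 3]
Visit 14 → queue [10, 4, 2, 7, 3]
Visit 10 → queue [4, 2, 7, 3]
Visit 4 → queue [2, 7, 3]
Visit 2 → queue [7, 3]
Visit 7 → queue [3]
Visit 3 → queue []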